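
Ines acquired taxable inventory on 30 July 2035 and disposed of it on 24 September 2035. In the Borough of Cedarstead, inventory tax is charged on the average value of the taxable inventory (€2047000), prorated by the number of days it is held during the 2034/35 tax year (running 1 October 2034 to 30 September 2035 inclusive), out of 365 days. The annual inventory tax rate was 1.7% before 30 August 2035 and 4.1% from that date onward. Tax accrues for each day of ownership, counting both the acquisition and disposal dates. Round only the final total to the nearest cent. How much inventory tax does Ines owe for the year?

30 July – 29 August 2035: 31 days at 1.7% → €2047000 × 1.7% × 31/365 = €2955.5315
30 August – 24 September 2035: 26 days at 4.1% → €2047000 × 4.1% × 26/365 = €5978.3616
Total = €8933.8932

€8933.89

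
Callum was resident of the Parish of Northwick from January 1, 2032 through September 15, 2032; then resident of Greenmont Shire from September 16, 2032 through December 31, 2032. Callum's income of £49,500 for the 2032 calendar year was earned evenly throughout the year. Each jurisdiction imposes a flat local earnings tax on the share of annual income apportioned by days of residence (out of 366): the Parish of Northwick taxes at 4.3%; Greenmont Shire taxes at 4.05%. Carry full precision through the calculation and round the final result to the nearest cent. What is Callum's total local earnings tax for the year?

£2,092.32

The Parish of Northwick, January 1 – September 15, 2032: 259 days → £49,500 × 4.3% × 259/366 = £1,506.2336
Greenmont Shire, September 16 – December 31, 2032: 107 days → £49,500 × 4.05% × 107/366 = £586.0881
Total = £2,092.3217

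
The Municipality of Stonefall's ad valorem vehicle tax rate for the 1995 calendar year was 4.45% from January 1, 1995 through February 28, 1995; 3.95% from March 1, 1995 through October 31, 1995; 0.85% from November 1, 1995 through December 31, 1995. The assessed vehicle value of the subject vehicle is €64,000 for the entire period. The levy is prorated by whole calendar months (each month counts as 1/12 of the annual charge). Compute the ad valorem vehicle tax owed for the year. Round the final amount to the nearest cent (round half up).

January 1 – February 28, 1995: 2 months at 4.45% → €64,000 × 4.45% × 2/12 = €474.6667
March 1 – October 31, 1995: 8 months at 3.95% → €64,000 × 3.95% × 8/12 = €1,685.3333
November 1 – December 31, 1995: 2 months at 0.85% → €64,000 × 0.85% × 2/12 = €90.6667
Total = €2,250.6667

€2,250.67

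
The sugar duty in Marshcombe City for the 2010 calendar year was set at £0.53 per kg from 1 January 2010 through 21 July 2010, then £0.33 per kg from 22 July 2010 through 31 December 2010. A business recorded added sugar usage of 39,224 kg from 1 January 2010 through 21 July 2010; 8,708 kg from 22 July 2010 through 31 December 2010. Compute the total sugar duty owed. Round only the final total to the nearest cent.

1 January – 21 July 2010: 39,224 kg at £0.53/kg → £20,788.72
22 July – 31 December 2010: 8,708 kg at £0.33/kg → £2,873.64

£23,662.36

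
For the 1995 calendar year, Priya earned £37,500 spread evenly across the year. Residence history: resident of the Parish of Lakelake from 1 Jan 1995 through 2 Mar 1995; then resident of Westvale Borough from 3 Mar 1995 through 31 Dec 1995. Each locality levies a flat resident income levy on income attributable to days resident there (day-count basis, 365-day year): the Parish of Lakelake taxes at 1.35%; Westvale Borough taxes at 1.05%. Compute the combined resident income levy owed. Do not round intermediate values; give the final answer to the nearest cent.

The Parish of Lakelake, 1 Jan – 2 Mar 1995: 61 days → £37,500 × 1.35% × 61/365 = £84.6062
Westvale Borough, 3 Mar – 31 Dec 1995: 304 days → £37,500 × 1.05% × 304/365 = £327.9452
Total = £412.5514

£412.55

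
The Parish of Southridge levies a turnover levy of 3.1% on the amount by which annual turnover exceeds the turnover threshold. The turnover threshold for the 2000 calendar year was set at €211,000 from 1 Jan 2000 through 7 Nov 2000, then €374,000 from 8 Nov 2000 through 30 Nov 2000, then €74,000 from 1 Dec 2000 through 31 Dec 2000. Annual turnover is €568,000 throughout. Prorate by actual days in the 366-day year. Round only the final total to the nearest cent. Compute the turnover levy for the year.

€11,109.18

1 Jan – 7 Nov 2000: 312 days, exemption €211,000 → (€568,000 − €211,000) × 3.1% × 312/366 = €9,434.1639
8 Nov – 30 Nov 2000: 23 days, exemption €374,000 → (€568,000 − €374,000) × 3.1% × 23/366 = €377.9290
1 Dec – 31 Dec 2000: 31 days, exemption €74,000 → (€568,000 − €74,000) × 3.1% × 31/366 = €1,297.0874
Total = €11,109.1803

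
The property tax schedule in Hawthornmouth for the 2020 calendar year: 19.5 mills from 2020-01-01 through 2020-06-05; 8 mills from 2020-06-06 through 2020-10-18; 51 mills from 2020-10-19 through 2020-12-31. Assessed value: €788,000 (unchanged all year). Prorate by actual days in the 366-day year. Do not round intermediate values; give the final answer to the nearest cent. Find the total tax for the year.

2020-01-01 to 2020-06-05: 157 days at 19.5 mills → €788,000 × 1.95% × 157/366 = €6,591.4262
2020-06-06 to 2020-10-18: 135 days at 8 mills → €788,000 × 0.8% × 135/366 = €2,325.2459
2020-10-19 to 2020-12-31: 74 days at 51 mills → €788,000 × 5.1% × 74/366 = €8,125.4426
Total = €17,042.1148

€17,042.11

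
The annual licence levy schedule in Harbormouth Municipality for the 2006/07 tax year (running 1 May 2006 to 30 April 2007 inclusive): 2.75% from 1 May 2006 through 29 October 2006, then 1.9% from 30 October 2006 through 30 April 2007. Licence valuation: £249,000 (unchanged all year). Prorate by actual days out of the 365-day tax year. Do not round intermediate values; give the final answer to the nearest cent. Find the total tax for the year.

£5,786.35

1 May – 29 October 2006: 182 days at 2.75% → £249,000 × 2.75% × 182/365 = £3,414.3699
30 October 2006 – 30 April 2007: 183 days at 1.9% → £249,000 × 1.9% × 183/365 = £2,371.9808
Total = £5,786.3507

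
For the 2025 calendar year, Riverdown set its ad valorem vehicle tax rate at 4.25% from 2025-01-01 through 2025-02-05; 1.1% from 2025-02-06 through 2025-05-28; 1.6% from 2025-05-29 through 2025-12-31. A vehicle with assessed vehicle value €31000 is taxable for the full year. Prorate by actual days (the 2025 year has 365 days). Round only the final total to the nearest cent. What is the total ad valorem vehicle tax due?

2025-01-01 to 2025-02-05: 36 days at 4.25% → €31000 × 4.25% × 36/365 = €129.9452
2025-02-06 to 2025-05-28: 112 days at 1.1% → €31000 × 1.1% × 112/365 = €104.6356
2025-05-29 to 2025-12-31: 217 days at 1.6% → €31000 × 1.6% × 217/365 = €294.8822
Total = €529.4630

€529.46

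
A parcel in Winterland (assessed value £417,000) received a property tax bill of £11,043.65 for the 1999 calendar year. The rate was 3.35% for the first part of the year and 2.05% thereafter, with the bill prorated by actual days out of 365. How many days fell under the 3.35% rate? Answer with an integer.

Let d = days at the first rate; then 365 − d days at the second rate.
£417,000 × [3.35%·d + 2.05%·(365−d)] / 365 = £11,043.65
Solving gives d = 168, so the new rate took effect on 18 June 1999.

168 days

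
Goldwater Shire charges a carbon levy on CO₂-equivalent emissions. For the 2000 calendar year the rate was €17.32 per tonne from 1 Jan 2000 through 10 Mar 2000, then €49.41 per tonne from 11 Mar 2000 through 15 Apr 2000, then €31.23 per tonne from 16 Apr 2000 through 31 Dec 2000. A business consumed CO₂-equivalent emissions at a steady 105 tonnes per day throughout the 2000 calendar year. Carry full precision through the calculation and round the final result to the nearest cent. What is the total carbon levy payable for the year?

€1166650.80

1 Jan – 10 Mar 2000: 70 days × 105 tonnes/day = 7,350 tonnes at €17.32/tonne → €127302.00
11 Mar – 15 Apr 2000: 36 days × 105 tonnes/day = 3,780 tonnes at €49.41/tonne → €186769.80
16 Apr – 31 Dec 2000: 260 days × 105 tonnes/day = 27,300 tonnes at €31.23/tonne → €852579.00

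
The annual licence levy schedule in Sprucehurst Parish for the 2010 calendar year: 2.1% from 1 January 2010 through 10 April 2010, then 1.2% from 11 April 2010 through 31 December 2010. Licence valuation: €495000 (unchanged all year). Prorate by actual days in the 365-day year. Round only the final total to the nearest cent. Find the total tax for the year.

1 January – 10 April 2010: 100 days at 2.1% → €495000 × 2.1% × 100/365 = €2847.9452
11 April – 31 December 2010: 265 days at 1.2% → €495000 × 1.2% × 265/365 = €4312.6027
Total = €7160.5479

€7160.55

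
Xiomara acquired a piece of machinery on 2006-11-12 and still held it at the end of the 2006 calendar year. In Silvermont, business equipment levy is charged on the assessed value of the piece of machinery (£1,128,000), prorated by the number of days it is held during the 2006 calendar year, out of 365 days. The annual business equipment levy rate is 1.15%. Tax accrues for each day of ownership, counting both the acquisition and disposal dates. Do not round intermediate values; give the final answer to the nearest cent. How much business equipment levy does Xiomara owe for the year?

Days held (2006-11-12 to 2006-12-31): 50 out of 365
Tax = £1,128,000 × 1.15% × 50/365 = £1,776.9863

£1,776.99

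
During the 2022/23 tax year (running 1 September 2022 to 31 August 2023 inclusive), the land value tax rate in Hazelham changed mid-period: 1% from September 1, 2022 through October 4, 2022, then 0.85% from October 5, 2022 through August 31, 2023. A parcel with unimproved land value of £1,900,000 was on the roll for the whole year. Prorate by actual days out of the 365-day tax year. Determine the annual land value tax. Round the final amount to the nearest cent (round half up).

September 1 – October 4, 2022: 34 days at 1% → £1,900,000 × 1% × 34/365 = £1,769.8630
October 5, 2022 – August 31, 2023: 331 days at 0.85% → £1,900,000 × 0.85% × 331/365 = £14,645.6164
Total = £16,415.4795

£16,415.48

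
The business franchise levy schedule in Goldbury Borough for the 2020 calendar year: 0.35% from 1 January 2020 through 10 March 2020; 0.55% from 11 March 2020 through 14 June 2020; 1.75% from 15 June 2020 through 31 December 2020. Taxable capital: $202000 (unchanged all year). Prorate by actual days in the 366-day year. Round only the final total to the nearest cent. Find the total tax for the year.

1 January – 10 March 2020: 70 days at 0.35% → $202000 × 0.35% × 70/366 = $135.2186
11 March – 14 June 2020: 96 days at 0.55% → $202000 × 0.55% × 96/366 = $291.4098
15 June – 31 December 2020: 200 days at 1.75% → $202000 × 1.75% × 200/366 = $1931.6940
Total = $2358.3224

$2358.32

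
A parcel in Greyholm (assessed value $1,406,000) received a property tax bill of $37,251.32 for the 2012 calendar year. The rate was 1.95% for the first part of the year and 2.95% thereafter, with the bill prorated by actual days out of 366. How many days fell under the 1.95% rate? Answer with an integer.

110 days

Let d = days at the first rate; then 366 − d days at the second rate.
$1,406,000 × [1.95%·d + 2.95%·(366−d)] / 366 = $37,251.32
Solving gives d = 110, so the new rate took effect on 20 Apr 2012.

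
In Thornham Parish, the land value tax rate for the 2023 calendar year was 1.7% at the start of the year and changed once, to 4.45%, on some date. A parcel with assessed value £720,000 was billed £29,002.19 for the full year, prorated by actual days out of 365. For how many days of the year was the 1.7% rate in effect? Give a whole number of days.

Let d = days at the first rate; then 365 − d days at the second rate.
£720,000 × [1.7%·d + 4.45%·(365−d)] / 365 = £29,002.19
Solving gives d = 56, so the new rate took effect on February 26, 2023.

56 days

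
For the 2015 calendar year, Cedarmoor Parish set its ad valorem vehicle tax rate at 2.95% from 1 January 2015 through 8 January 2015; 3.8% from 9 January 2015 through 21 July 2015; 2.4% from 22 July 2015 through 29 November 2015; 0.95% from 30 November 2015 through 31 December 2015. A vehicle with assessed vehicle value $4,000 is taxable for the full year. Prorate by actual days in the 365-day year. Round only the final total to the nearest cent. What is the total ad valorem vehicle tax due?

$121.16

1 January – 8 January 2015: 8 days at 2.95% → $4,000 × 2.95% × 8/365 = $2.5863
9 January – 21 July 2015: 194 days at 3.8% → $4,000 × 3.8% × 194/365 = $80.7890
22 July – 29 November 2015: 131 days at 2.4% → $4,000 × 2.4% × 131/365 = $34.4548
30 November – 31 December 2015: 32 days at 0.95% → $4,000 × 0.95% × 32/365 = $3.3315
Total = $121.1616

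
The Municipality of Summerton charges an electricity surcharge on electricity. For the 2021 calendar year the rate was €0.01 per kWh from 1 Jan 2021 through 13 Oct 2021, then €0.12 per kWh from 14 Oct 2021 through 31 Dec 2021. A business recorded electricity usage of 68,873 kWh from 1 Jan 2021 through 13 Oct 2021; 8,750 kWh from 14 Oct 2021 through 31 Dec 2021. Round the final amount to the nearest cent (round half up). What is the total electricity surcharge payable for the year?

€1738.73

1 Jan – 13 Oct 2021: 68,873 kWh at €0.01/kWh → €688.73
14 Oct – 31 Dec 2021: 8,750 kWh at €0.12/kWh → €1050.00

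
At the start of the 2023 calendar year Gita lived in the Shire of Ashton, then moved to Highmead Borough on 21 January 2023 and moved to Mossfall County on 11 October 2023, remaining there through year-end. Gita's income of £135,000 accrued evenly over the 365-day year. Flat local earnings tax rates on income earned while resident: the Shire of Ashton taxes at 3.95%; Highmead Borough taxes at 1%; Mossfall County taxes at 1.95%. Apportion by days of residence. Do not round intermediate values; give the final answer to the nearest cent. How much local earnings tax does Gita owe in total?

£1,856.34

The Shire of Ashton, 1 January – 20 January 2023: 20 days → £135,000 × 3.95% × 20/365 = £292.1918
Highmead Borough, 21 January – 10 October 2023: 263 days → £135,000 × 1% × 263/365 = £972.7397
Mossfall County, 11 October – 31 December 2023: 82 days → £135,000 × 1.95% × 82/365 = £591.4110
Total = £1,856.3425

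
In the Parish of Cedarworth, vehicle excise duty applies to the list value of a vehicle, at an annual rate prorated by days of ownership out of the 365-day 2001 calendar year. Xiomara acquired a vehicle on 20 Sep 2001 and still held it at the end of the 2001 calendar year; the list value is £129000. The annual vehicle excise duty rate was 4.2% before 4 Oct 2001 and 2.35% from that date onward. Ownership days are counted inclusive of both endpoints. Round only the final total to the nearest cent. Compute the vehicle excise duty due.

£947.00

20 Sep – 3 Oct 2001: 14 days at 4.2% → £129000 × 4.2% × 14/365 = £207.8137
4 Oct – 31 Dec 2001: 89 days at 2.35% → £129000 × 2.35% × 89/365 = £739.1877
Total = £947.0014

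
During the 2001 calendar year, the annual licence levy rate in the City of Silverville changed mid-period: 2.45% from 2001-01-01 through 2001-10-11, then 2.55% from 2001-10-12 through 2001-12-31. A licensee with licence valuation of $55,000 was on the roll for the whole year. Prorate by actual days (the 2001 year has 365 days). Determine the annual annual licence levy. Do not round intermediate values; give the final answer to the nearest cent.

2001-01-01 to 2001-10-11: 284 days at 2.45% → $55,000 × 2.45% × 284/365 = $1,048.4658
2001-10-12 to 2001-12-31: 81 days at 2.55% → $55,000 × 2.55% × 81/365 = $311.2397
Total = $1,359.7055

$1,359.71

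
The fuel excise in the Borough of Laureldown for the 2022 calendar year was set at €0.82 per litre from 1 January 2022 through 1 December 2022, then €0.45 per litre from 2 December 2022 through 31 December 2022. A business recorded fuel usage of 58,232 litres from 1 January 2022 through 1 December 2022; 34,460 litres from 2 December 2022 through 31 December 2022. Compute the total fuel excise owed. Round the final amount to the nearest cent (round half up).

€63,257.24

1 January – 1 December 2022: 58,232 litres at €0.82/litre → €47,750.24
2 December – 31 December 2022: 34,460 litres at €0.45/litre → €15,507.00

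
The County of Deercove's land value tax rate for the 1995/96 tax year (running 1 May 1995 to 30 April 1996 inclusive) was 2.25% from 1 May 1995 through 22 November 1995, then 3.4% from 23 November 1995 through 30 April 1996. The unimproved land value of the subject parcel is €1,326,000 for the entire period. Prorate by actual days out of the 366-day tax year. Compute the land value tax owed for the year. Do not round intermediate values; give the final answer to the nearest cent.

1 May – 22 November 1995: 206 days at 2.25% → €1,326,000 × 2.25% × 206/366 = €16,792.3770
23 November 1995 – 30 April 1996: 160 days at 3.4% → €1,326,000 × 3.4% × 160/366 = €19,708.8525
Total = €36,501.2295

€36,501.23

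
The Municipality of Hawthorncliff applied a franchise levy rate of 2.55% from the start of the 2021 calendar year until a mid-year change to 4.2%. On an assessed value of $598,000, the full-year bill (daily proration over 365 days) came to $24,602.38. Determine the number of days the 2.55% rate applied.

19 days

Let d = days at the first rate; then 365 − d days at the second rate.
$598,000 × [2.55%·d + 4.2%·(365−d)] / 365 = $24,602.38
Solving gives d = 19, so the new rate took effect on 20 Jan 2021.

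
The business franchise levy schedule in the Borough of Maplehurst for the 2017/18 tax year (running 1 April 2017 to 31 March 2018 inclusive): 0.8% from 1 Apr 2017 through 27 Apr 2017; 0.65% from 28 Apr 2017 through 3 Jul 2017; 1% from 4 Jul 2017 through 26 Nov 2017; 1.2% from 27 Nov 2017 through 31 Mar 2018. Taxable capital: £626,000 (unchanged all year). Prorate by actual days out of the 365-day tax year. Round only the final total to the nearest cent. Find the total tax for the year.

£6,193.97

1 Apr – 27 Apr 2017: 27 days at 0.8% → £626,000 × 0.8% × 27/365 = £370.4548
28 Apr – 3 Jul 2017: 67 days at 0.65% → £626,000 × 0.65% × 67/365 = £746.9123
4 Jul – 26 Nov 2017: 146 days at 1% → £626,000 × 1% × 146/365 = £2,504.0000
27 Nov 2017 – 31 Mar 2018: 125 days at 1.2% → £626,000 × 1.2% × 125/365 = £2,572.6027
Total = £6,193.9699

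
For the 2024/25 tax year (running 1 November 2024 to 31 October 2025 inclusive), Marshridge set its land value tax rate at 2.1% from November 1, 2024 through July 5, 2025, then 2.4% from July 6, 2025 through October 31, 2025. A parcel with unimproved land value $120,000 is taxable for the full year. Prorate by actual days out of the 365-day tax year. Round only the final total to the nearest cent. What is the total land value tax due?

$2,636.38

November 1, 2024 – July 5, 2025: 247 days at 2.1% → $120,000 × 2.1% × 247/365 = $1,705.3151
July 6 – October 31, 2025: 118 days at 2.4% → $120,000 × 2.4% × 118/365 = $931.0685
Total = $2,636.3836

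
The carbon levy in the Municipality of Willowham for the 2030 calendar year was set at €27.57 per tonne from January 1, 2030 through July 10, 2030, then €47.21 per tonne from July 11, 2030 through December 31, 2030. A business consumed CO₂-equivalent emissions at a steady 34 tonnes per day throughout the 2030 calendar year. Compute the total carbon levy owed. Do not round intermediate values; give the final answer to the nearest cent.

€458333.94

January 1 – July 10, 2030: 191 days × 34 tonnes/day = 6,494 tonnes at €27.57/tonne → €179039.58
July 11 – December 31, 2030: 174 days × 34 tonnes/day = 5,916 tonnes at €47.21/tonne → €279294.36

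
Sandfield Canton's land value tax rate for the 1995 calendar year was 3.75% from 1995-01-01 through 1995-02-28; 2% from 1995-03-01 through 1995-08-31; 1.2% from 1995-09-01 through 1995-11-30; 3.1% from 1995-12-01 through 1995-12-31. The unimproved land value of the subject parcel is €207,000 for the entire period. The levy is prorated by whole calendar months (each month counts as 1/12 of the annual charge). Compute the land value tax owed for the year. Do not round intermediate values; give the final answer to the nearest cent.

1995-01-01 to 1995-02-28: 2 months at 3.75% → €207,000 × 3.75% × 2/12 = €1,293.7500
1995-03-01 to 1995-08-31: 6 months at 2% → €207,000 × 2% × 6/12 = €2,070.0000
1995-09-01 to 1995-11-30: 3 months at 1.2% → €207,000 × 1.2% × 3/12 = €621.0000
1995-12-01 to 1995-12-31: 1 month at 3.1% → €207,000 × 3.1% × 1/12 = €534.7500
Total = €4,519.5000

€4,519.50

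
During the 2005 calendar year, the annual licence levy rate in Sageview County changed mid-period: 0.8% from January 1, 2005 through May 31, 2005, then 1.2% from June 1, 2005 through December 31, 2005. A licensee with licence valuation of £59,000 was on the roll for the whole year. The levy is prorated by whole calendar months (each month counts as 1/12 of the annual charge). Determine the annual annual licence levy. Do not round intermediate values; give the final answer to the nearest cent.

£609.67

January 1 – May 31, 2005: 5 months at 0.8% → £59,000 × 0.8% × 5/12 = £196.6667
June 1 – December 31, 2005: 7 months at 1.2% → £59,000 × 1.2% × 7/12 = £413.0000
Total = £609.6667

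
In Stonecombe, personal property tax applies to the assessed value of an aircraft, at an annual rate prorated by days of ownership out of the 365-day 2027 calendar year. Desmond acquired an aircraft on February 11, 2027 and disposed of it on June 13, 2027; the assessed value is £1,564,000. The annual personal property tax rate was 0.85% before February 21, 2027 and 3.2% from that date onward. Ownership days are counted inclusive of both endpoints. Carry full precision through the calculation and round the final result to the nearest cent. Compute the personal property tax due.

£15,858.53

February 11 – February 20, 2027: 10 days at 0.85% → £1,564,000 × 0.85% × 10/365 = £364.2192
February 21 – June 13, 2027: 113 days at 3.2% → £1,564,000 × 3.2% × 113/365 = £15,494.3123
Total = £15,858.5315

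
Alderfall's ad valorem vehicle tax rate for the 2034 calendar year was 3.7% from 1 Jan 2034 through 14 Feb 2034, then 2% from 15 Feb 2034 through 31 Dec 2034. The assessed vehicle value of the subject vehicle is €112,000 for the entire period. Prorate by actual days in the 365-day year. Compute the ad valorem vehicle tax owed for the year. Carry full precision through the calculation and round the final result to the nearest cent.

€2,474.74

1 Jan – 14 Feb 2034: 45 days at 3.7% → €112,000 × 3.7% × 45/365 = €510.9041
15 Feb – 31 Dec 2034: 320 days at 2% → €112,000 × 2% × 320/365 = €1,963.8356
Total = €2,474.7397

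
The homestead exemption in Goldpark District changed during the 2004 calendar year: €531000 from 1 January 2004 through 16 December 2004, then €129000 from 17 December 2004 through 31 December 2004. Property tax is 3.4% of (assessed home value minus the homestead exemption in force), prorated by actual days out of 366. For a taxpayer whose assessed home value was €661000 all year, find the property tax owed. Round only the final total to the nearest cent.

1 January – 16 December 2004: 351 days, exemption €531000 → (€661000 − €531000) × 3.4% × 351/366 = €4238.8525
17 December – 31 December 2004: 15 days, exemption €129000 → (€661000 − €129000) × 3.4% × 15/366 = €741.3115
Total = €4980.1639

€4980.16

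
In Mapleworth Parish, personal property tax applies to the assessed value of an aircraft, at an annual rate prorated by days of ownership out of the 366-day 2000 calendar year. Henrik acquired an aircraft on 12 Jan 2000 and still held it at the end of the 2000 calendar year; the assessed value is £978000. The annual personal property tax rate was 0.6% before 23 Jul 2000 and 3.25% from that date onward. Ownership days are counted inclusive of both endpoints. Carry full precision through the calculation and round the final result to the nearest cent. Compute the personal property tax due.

12 Jan – 22 Jul 2000: 193 days at 0.6% → £978000 × 0.6% × 193/366 = £3094.3279
23 Jul – 31 Dec 2000: 162 days at 3.25% → £978000 × 3.25% × 162/366 = £14068.7705
Total = £17163.0984

£17163.10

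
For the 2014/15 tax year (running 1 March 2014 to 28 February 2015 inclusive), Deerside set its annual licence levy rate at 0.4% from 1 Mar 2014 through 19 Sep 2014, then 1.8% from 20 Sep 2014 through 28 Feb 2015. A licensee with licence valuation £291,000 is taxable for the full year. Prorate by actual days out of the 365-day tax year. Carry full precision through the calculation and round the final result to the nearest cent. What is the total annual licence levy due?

1 Mar – 19 Sep 2014: 203 days at 0.4% → £291,000 × 0.4% × 203/365 = £647.3753
20 Sep 2014 – 28 Feb 2015: 162 days at 1.8% → £291,000 × 1.8% × 162/365 = £2,324.8110
Total = £2,972.1863

£2,972.19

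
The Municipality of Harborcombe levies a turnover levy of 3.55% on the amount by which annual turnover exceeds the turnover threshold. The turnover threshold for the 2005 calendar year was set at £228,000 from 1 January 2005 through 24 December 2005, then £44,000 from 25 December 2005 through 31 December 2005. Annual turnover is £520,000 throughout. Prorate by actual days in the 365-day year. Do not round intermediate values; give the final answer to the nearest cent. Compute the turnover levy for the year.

1 January – 24 December 2005: 358 days, exemption £228,000 → (£520,000 − £228,000) × 3.55% × 358/365 = £10,167.2000
25 December – 31 December 2005: 7 days, exemption £44,000 → (£520,000 − £44,000) × 3.55% × 7/365 = £324.0712
Total = £10,491.2712

£10,491.27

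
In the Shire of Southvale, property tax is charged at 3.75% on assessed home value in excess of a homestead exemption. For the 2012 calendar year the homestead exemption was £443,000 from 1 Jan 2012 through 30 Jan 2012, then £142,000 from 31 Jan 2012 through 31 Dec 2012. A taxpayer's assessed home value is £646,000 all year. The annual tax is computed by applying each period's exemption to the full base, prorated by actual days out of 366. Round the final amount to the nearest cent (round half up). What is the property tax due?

£17,974.80

1 Jan – 30 Jan 2012: 30 days, exemption £443,000 → (£646,000 − £443,000) × 3.75% × 30/366 = £623.9754
31 Jan – 31 Dec 2012: 336 days, exemption £142,000 → (£646,000 − £142,000) × 3.75% × 336/366 = £17,350.8197
Total = £17,974.7951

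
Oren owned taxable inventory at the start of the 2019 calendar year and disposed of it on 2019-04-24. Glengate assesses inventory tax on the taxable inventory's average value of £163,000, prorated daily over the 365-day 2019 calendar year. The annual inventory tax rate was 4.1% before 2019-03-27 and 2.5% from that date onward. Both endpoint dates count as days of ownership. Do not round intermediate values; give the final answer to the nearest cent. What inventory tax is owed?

£1,880.08

2019-01-01 to 2019-03-26: 85 days at 4.1% → £163,000 × 4.1% × 85/365 = £1,556.3151
2019-03-27 to 2019-04-24: 29 days at 2.5% → £163,000 × 2.5% × 29/365 = £323.7671
Total = £1,880.0822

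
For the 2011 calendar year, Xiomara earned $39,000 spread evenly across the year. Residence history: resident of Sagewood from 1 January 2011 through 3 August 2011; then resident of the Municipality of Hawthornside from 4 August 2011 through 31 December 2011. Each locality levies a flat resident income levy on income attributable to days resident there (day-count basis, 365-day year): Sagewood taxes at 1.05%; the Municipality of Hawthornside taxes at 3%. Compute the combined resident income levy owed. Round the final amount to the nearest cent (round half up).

Sagewood, 1 January – 3 August 2011: 215 days → $39,000 × 1.05% × 215/365 = $241.2123
The Municipality of Hawthornside, 4 August – 31 December 2011: 150 days → $39,000 × 3% × 150/365 = $480.8219
Total = $722.0342

$722.03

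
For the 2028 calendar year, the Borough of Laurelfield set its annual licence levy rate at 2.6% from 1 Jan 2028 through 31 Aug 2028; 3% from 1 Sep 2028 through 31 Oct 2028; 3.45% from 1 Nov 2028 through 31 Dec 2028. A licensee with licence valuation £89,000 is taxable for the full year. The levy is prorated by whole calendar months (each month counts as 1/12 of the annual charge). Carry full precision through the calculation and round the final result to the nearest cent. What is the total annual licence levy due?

1 Jan – 31 Aug 2028: 8 months at 2.6% → £89,000 × 2.6% × 8/12 = £1,542.6667
1 Sep – 31 Oct 2028: 2 months at 3% → £89,000 × 3% × 2/12 = £445.0000
1 Nov – 31 Dec 2028: 2 months at 3.45% → £89,000 × 3.45% × 2/12 = £511.7500
Total = £2,499.4167

£2,499.42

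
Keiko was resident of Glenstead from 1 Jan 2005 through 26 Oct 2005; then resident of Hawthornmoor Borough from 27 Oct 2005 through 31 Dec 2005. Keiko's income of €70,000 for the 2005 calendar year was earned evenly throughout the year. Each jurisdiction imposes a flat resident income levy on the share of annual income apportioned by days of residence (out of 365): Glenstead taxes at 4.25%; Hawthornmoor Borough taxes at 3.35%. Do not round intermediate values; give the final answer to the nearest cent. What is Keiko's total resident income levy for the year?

€2,861.08

Glenstead, 1 Jan – 26 Oct 2005: 299 days → €70,000 × 4.25% × 299/365 = €2,437.0548
Hawthornmoor Borough, 27 Oct – 31 Dec 2005: 66 days → €70,000 × 3.35% × 66/365 = €424.0274
Total = €2,861.0822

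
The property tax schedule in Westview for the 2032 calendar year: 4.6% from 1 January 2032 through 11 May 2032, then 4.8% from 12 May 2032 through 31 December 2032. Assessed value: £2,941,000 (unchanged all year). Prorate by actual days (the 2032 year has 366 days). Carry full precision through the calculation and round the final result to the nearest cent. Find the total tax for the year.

£139,046.62

1 January – 11 May 2032: 132 days at 4.6% → £2,941,000 × 4.6% × 132/366 = £48,791.6721
12 May – 31 December 2032: 234 days at 4.8% → £2,941,000 × 4.8% × 234/366 = £90,254.9508
Total = £139,046.6230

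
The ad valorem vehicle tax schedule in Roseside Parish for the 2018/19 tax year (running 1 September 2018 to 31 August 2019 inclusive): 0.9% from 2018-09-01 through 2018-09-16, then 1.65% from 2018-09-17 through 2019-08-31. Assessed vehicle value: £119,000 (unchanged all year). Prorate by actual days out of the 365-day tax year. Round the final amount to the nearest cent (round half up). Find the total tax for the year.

2018-09-01 to 2018-09-16: 16 days at 0.9% → £119,000 × 0.9% × 16/365 = £46.9479
2018-09-17 to 2019-08-31: 349 days at 1.65% → £119,000 × 1.65% × 349/365 = £1,877.4288
Total = £1,924.3767

£1,924.38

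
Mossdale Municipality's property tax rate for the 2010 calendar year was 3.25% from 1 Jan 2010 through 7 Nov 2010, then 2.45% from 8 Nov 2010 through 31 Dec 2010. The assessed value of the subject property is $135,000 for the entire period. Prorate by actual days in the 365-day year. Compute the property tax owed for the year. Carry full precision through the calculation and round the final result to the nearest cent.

1 Jan – 7 Nov 2010: 311 days at 3.25% → $135,000 × 3.25% × 311/365 = $3,738.3904
8 Nov – 31 Dec 2010: 54 days at 2.45% → $135,000 × 2.45% × 54/365 = $489.3288
Total = $4,227.7192

$4,227.72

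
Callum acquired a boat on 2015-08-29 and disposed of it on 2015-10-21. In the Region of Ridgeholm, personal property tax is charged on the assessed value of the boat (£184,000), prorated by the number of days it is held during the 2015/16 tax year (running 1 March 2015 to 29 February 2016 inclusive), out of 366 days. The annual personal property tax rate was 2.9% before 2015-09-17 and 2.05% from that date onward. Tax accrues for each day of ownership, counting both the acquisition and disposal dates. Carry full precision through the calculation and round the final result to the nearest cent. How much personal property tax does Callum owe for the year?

2015-08-29 to 2015-09-16: 19 days at 2.9% → £184,000 × 2.9% × 19/366 = £277.0055
2015-09-17 to 2015-10-21: 35 days at 2.05% → £184,000 × 2.05% × 35/366 = £360.7104
Total = £637.7158

£637.72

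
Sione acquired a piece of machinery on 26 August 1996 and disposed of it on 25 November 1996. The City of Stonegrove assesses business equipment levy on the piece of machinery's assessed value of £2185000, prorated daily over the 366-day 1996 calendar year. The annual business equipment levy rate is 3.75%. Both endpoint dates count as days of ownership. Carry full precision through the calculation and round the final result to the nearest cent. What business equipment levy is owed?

£20596.31

Days held (26 August – 25 November 1996): 92 out of 366
Tax = £2185000 × 3.75% × 92/366 = £20596.3115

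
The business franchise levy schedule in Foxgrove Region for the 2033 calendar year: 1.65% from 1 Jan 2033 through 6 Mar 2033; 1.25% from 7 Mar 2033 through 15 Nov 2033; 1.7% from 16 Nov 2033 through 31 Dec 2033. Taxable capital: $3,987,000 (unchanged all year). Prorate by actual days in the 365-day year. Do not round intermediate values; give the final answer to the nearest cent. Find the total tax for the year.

1 Jan – 6 Mar 2033: 65 days at 1.65% → $3,987,000 × 1.65% × 65/365 = $11,715.2260
7 Mar – 15 Nov 2033: 254 days at 1.25% → $3,987,000 × 1.25% × 254/365 = $34,681.4384
16 Nov – 31 Dec 2033: 46 days at 1.7% → $3,987,000 × 1.7% × 46/365 = $8,542.0110
Total = $54,938.6753

$54,938.68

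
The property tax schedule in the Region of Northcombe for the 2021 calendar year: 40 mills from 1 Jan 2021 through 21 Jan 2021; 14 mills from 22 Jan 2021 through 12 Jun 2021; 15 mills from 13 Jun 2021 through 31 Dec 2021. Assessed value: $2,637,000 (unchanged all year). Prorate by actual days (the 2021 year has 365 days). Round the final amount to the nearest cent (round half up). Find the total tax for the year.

$42,322.04

1 Jan – 21 Jan 2021: 21 days at 40 mills → $2,637,000 × 4% × 21/365 = $6,068.7123
22 Jan – 12 Jun 2021: 142 days at 14 mills → $2,637,000 × 1.4% × 142/365 = $14,362.6192
13 Jun – 31 Dec 2021: 202 days at 15 mills → $2,637,000 × 1.5% × 202/365 = $21,890.7123
Total = $42,322.0438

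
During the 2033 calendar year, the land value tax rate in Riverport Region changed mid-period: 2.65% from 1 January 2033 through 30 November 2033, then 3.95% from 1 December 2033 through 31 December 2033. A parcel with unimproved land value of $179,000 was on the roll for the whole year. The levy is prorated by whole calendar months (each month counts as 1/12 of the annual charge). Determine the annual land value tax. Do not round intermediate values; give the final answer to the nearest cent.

$4,937.42

1 January – 30 November 2033: 11 months at 2.65% → $179,000 × 2.65% × 11/12 = $4,348.2083
1 December – 31 December 2033: 1 month at 3.95% → $179,000 × 3.95% × 1/12 = $589.2083
Total = $4,937.4167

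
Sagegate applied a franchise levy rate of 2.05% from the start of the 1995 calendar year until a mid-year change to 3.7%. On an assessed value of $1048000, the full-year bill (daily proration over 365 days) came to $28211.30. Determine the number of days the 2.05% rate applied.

Let d = days at the first rate; then 365 − d days at the second rate.
$1048000 × [2.05%·d + 3.7%·(365−d)] / 365 = $28211.30
Solving gives d = 223, so the new rate took effect on 12 Aug 1995.

223 days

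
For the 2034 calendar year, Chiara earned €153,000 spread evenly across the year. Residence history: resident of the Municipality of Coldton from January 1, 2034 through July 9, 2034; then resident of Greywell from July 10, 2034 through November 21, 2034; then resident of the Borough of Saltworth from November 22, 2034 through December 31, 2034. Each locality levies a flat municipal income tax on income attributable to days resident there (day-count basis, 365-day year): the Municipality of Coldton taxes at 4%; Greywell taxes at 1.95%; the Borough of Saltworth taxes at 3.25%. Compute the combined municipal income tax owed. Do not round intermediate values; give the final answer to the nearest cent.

The Municipality of Coldton, January 1 – July 9, 2034: 190 days → €153,000 × 4% × 190/365 = €3,185.7534
Greywell, July 10 – November 21, 2034: 135 days → €153,000 × 1.95% × 135/365 = €1,103.4863
The Borough of Saltworth, November 22 – December 31, 2034: 40 days → €153,000 × 3.25% × 40/365 = €544.9315
Total = €4,834.1712

€4,834.17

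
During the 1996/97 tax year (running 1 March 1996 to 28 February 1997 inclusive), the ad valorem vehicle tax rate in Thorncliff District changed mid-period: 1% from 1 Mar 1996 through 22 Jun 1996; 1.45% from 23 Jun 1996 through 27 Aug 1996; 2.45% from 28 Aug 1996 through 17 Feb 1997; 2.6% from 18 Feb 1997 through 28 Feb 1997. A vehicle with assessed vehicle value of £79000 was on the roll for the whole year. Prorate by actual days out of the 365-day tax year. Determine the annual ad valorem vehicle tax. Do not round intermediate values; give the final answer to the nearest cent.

£1438.45

1 Mar – 22 Jun 1996: 114 days at 1% → £79000 × 1% × 114/365 = £246.7397
23 Jun – 27 Aug 1996: 66 days at 1.45% → £79000 × 1.45% × 66/365 = £207.1315
28 Aug 1996 – 17 Feb 1997: 174 days at 2.45% → £79000 × 2.45% × 174/365 = £922.6767
18 Feb – 28 Feb 1997: 11 days at 2.6% → £79000 × 2.6% × 11/365 = £61.9014
Total = £1438.4493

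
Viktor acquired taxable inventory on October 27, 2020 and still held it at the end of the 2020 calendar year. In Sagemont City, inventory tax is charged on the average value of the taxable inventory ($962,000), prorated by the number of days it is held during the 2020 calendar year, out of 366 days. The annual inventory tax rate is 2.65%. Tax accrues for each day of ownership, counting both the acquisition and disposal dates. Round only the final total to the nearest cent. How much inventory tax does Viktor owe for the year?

Days held (October 27 – December 31, 2020): 66 out of 366
Tax = $962,000 × 2.65% × 66/366 = $4,597.0984

$4,597.10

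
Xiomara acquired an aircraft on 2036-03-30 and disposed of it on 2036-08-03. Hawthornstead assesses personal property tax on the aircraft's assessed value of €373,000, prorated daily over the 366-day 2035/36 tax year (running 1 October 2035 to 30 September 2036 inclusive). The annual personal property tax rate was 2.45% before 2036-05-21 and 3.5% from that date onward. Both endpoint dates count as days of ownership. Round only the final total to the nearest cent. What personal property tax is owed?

2036-03-30 to 2036-05-20: 52 days at 2.45% → €373,000 × 2.45% × 52/366 = €1,298.3661
2036-05-21 to 2036-08-03: 75 days at 3.5% → €373,000 × 3.5% × 75/366 = €2,675.2049
Total = €3,973.5710

€3,973.57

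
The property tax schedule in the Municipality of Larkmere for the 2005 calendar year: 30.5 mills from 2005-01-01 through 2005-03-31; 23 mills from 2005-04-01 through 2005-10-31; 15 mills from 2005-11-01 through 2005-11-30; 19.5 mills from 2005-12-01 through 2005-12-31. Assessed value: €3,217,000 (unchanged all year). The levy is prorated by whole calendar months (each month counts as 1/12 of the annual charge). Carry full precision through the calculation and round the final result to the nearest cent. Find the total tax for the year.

€76,939.92

2005-01-01 to 2005-03-31: 3 months at 30.5 mills → €3,217,000 × 3.05% × 3/12 = €24,529.6250
2005-04-01 to 2005-10-31: 7 months at 23 mills → €3,217,000 × 2.3% × 7/12 = €43,161.4167
2005-11-01 to 2005-11-30: 1 month at 15 mills → €3,217,000 × 1.5% × 1/12 = €4,021.2500
2005-12-01 to 2005-12-31: 1 month at 19.5 mills → €3,217,000 × 1.95% × 1/12 = €5,227.6250
Total = €76,939.9167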